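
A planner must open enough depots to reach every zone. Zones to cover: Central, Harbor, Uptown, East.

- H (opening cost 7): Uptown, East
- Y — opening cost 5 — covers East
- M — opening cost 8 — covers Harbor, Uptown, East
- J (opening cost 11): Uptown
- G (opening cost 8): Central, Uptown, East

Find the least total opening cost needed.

16

Choose M and G: together they cover Central, Harbor, Uptown, East — every zone.
Total opening cost: 8 + 8 = 16.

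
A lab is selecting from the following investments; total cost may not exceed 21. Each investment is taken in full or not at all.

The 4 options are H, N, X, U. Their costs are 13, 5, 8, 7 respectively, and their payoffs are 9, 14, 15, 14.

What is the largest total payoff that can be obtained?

43

N + X: cost 5 + 8 = 13 ≤ 21, payoff 14 + 15 = 29.
N + X + U: cost 5 + 8 + 7 = 20 ≤ 21, payoff 14 + 15 + 14 = 43.
X + U: cost 8 + 7 = 15 ≤ 21, payoff 15 + 14 = 29.
Best is N, X, and U with total payoff 43.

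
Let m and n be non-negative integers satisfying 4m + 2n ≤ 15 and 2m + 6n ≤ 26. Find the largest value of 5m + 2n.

17

(m,n)=(3,1): 4·3+2·1=14≤15, 2·3+6·1=12≤26, objective 17.
(m,n)=(3,0): 4·3+2·0=12≤15, 2·3+6·0=6≤26, objective 15.
(m,n)=(2,2): 4·2+2·2=12≤15, 2·2+6·2=16≤26, objective 14.
The best lattice point is (3,1), giving 17.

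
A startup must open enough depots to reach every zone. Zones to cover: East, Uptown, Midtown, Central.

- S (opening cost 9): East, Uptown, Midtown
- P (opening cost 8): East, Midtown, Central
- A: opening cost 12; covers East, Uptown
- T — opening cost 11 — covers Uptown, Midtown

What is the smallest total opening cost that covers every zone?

17

Choose S and P: together they cover East, Uptown, Midtown, Central — every zone.
Total opening cost: 9 + 8 = 17.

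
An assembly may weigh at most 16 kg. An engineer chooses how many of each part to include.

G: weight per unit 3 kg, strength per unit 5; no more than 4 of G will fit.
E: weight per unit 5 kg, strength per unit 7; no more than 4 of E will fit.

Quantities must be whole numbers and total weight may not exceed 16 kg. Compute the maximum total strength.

3×G and 1×E: weight 14 ≤ 16, strength 3·5 + 1·7 = 22.
2×G and 2×E: weight 16 ≤ 16, strength 2·5 + 2·7 = 24.
Best is 24.

24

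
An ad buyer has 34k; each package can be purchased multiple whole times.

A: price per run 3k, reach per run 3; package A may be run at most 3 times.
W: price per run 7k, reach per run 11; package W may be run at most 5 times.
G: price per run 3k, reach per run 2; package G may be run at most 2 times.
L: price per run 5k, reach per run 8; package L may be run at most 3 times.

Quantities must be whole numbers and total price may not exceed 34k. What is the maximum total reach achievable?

This is a bounded integer knapsack.
L has the best ratio (8/5); taking only L gives at most 3×8 = 24 (stopped by the supply cap of 3).
Mixing does better — 4×W and 1×L: price 33 ≤ 34, reach 4·11 + 1·8 = 52.

52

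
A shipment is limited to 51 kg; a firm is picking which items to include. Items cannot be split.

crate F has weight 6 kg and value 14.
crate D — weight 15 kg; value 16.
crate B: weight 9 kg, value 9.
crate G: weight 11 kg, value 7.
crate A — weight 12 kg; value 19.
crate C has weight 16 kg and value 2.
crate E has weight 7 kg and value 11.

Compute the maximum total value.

Allowing fractional choices, the relaxed optimum would be about 70.3, but items are indivisible.
crate F + crate D + crate G + crate A + crate E: weight 6 + 15 + 11 + 12 + 7 = 51 ≤ 51, value 14 + 16 + 7 + 19 + 11 = 67.
crate F + crate D + crate A + crate E: weight 6 + 15 + 12 + 7 = 40 ≤ 51, value 14 + 16 + 19 + 11 = 60.
crate F + crate D + crate B + crate A + crate E: weight 6 + 15 + 9 + 12 + 7 = 49 ≤ 51, value 14 + 16 + 9 + 19 + 11 = 69.
Best is crate F, crate D, crate B, crate A, and crate E with total value 69.

69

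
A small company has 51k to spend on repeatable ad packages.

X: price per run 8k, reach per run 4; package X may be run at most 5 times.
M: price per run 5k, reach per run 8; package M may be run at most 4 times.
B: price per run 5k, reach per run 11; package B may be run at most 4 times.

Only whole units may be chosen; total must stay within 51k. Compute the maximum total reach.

80

This is a bounded integer knapsack.
B has the best ratio (11/5); taking only B gives at most 4×11 = 44 (stopped by the supply cap of 4).
Mixing does better — 1×X, 4×M, and 4×B: price 48 ≤ 51, reach 1·4 + 4·8 + 4·11 = 80.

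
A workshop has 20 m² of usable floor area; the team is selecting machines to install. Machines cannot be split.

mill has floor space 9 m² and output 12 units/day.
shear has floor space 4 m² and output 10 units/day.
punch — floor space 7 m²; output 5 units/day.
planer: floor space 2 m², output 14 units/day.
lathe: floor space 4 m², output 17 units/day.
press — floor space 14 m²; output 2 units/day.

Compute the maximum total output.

53

Treat it as a binary knapsack problem.
Allowing fractional choices, the relaxed optimum would be about 53.7, but machines are indivisible.
mill + shear + planer + lathe: floor space 9 + 4 + 2 + 4 = 19 ≤ 20, output 12 + 10 + 14 + 17 = 53.
shear + punch + planer + lathe: floor space 4 + 7 + 2 + 4 = 17 ≤ 20, output 10 + 5 + 14 + 17 = 46.
mill + planer + lathe: floor space 9 + 2 + 4 = 15 ≤ 20, output 12 + 14 + 17 = 43.
Best is mill, shear, planer, and lathe with total output 53.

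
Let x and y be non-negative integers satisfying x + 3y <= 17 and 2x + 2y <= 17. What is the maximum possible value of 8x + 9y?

Relaxing integrality, the LP optimum is 72.25 at (x,y) = (4.25, 4.25), which is not an integer point.
(x,y)=(4,4): 1·4+3·4=16≤17, 2·4+2·4=16≤17, objective 68.
(x,y)=(5,3): 1·5+3·3=14≤17, 2·5+2·3=16≤17, objective 67.
(x,y)=(3,4): 1·3+3·4=15≤17, 2·3+2·4=14≤17, objective 60.
No feasible integer point exceeds 68.

68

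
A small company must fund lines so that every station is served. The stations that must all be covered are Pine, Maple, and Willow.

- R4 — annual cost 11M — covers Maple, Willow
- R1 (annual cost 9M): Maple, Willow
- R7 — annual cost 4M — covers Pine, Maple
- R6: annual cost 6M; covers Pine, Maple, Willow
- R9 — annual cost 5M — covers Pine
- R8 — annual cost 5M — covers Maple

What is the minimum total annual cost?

6

The greedy cost-per-new-station heuristic would pick R7 and R6 for 10, but a cheaper cover exists.
R6 alone covers Pine, Maple, Willow — every station.
Total annual cost: 6.
No cover costs less than 6.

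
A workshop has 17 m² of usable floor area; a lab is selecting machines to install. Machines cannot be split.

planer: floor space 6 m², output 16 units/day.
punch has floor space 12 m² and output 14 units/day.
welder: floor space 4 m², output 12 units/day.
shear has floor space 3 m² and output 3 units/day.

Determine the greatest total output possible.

31

Take planer, welder, and shear: floor space 6 + 4 + 3 = 13 ≤ 17, output 16 + 12 + 3 = 31.
No other feasible combination does better.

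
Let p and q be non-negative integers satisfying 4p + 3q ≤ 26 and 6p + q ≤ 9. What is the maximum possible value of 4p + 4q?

32

(p,q)=(0,8): 4·0+3·8=24≤26, 6·0+1·8=8≤9, objective 32.
(p,q)=(0,7): 4·0+3·7=21≤26, 6·0+1·7=7≤9, objective 28.
No feasible integer point exceeds 32.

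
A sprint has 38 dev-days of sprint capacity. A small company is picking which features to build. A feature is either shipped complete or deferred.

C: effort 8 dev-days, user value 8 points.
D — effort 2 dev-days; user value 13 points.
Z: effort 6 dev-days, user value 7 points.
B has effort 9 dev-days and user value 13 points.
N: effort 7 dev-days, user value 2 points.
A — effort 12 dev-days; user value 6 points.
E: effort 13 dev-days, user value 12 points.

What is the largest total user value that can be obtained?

53

Take C, D, Z, B, and E: effort 8 + 2 + 6 + 9 + 13 = 38 ≤ 38, user value 8 + 13 + 7 + 13 + 12 = 53.
No other feasible combination does better.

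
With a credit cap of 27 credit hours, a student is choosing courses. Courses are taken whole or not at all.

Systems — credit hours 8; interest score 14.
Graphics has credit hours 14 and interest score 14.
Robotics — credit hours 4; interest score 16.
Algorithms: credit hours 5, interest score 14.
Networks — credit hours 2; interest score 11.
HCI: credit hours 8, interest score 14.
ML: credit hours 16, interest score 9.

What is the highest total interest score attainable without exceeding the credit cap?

69

This is a 0-1 knapsack instance.
Systems + Robotics + Algorithms + Networks + HCI: credit hours 8 + 4 + 5 + 2 + 8 = 27 ≤ 27, interest score 14 + 16 + 14 + 11 + 14 = 69.
Systems + Robotics + Algorithms + HCI: credit hours 8 + 4 + 5 + 8 = 25 ≤ 27, interest score 14 + 16 + 14 + 14 = 58.
Systems + Robotics + Algorithms + Networks: credit hours 8 + 4 + 5 + 2 = 19 ≤ 27, interest score 14 + 16 + 14 + 11 = 55.
Best is Systems, Robotics, Algorithms, Networks, and HCI with total interest score 69.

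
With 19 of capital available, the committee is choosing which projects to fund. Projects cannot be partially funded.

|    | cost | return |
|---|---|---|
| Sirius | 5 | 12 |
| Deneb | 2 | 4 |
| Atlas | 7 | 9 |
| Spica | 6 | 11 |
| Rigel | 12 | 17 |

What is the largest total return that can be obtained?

Allowing fractional choices, the relaxed optimum would be about 35.5, but projects are indivisible.
Sirius + Atlas + Spica: cost 5 + 7 + 6 = 18 ≤ 19, return 12 + 9 + 11 = 32.
Sirius + Deneb + Rigel: cost 5 + 2 + 12 = 19 ≤ 19, return 12 + 4 + 17 = 33.
Sirius + Rigel: cost 5 + 12 = 17 ≤ 19, return 12 + 17 = 29.
Best is Sirius, Deneb, and Rigel with total return 33.

33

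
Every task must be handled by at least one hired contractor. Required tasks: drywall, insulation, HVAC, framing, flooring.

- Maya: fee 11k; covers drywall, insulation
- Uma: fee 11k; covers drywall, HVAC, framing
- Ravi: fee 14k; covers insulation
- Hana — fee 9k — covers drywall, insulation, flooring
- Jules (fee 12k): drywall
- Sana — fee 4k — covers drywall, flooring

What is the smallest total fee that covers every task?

20

This is a weighted set-cover instance.
Choose Uma and Hana: together they cover drywall, insulation, HVAC, framing, flooring — every task.
Total fee: 11 + 9 = 20.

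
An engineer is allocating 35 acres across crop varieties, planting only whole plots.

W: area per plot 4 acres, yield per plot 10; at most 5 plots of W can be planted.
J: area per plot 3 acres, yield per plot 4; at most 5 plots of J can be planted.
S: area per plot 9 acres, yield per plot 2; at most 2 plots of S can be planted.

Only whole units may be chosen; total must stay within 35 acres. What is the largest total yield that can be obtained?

70

This is a bounded integer knapsack.
W has the best ratio (10/4); taking only W gives at most 5×10 = 50 (stopped by the supply cap of 5).
Mixing does better — 5×W and 5×J: area 35 ≤ 35, yield 5·10 + 5·4 = 70.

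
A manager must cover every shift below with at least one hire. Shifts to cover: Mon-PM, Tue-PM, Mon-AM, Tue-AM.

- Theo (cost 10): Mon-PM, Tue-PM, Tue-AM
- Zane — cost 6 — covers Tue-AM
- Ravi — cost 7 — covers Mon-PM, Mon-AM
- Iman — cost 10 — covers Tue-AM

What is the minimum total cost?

17

This is an integer covering problem.
Choose Theo and Ravi: together they cover Mon-PM, Tue-PM, Mon-AM, Tue-AM — every shift.
Total cost: 10 + 7 = 17.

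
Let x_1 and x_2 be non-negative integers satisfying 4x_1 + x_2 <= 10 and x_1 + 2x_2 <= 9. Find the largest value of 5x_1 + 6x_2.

29

(x_1,x_2)=(1,4) is feasible, giving 29.
(x_1,x_2)=(0,4) is feasible, giving 24.
(x_1,x_2)=(1,3) is feasible, giving 23.
Maximum is 29 at (x_1,x_2)=(1,4).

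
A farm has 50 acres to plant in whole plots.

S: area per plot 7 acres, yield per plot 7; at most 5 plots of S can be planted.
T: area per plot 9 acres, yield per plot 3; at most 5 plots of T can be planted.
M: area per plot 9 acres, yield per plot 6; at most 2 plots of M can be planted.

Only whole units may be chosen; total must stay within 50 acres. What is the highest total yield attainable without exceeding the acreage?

41

S has the best ratio (7/7); taking only S gives at most 5×7 = 35 (stopped by the supply cap of 5).
Mixing does better — 5×S and 1×M: area 44 ≤ 50, yield 5·7 + 1·6 = 41.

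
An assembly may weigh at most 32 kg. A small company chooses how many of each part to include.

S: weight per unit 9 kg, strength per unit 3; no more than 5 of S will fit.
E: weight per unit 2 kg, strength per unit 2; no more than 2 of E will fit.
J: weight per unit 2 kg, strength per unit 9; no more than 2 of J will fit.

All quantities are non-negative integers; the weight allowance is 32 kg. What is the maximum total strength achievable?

28

J has the best ratio (9/2); taking only J gives at most 2×9 = 18 (stopped by the supply cap of 2).
Mixing does better — 2×S, 2×E, and 2×J: weight 26 ≤ 32, strength 2·3 + 2·2 + 2·9 = 28.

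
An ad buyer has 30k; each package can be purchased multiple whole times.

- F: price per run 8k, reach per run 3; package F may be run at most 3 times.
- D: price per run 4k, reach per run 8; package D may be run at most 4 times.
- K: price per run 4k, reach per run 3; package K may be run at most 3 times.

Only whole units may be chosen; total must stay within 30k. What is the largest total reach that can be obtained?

41

4×D and 3×K: price 28 ≤ 30, reach 4·8 + 3·3 = 41.
4×D and 2×K: price 24 ≤ 30, reach 4·8 + 2·3 = 38.
Best is 41.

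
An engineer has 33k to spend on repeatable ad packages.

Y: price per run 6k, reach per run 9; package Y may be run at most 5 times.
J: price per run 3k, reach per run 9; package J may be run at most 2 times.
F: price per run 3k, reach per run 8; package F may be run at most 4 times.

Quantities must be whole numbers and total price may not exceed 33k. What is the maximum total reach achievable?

69

This is a bounded integer knapsack.
2×Y, 2×J, and 4×F: price 30 ≤ 33, reach 2·9 + 2·9 + 4·8 = 68.
3×Y, 2×J, and 3×F: price 33 ≤ 33, reach 3·9 + 2·9 + 3·8 = 69.
Best is 69.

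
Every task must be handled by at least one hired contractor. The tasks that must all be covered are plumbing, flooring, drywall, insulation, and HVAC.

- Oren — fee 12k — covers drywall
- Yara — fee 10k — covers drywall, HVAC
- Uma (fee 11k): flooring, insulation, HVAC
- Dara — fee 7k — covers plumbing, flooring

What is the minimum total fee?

Choose Yara, Uma, and Dara: together they cover plumbing, flooring, drywall, insulation, HVAC — every task.
Total fee: 10 + 11 + 7 = 28.

28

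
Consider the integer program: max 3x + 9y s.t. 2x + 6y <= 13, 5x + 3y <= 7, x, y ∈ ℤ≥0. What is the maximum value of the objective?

18

(x,y)=(0,2) is feasible, giving 18.
(x,y)=(0,1) is feasible, giving 9.
Maximum is 18 at (x,y)=(0,2).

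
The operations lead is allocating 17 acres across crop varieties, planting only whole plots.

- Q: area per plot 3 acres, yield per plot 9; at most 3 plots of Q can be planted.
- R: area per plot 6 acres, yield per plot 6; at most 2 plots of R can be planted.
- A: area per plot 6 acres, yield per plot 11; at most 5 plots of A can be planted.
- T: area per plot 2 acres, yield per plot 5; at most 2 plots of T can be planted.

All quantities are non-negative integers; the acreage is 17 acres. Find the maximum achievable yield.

Take 3×Q, 1×A, and 1×T: area 17 ≤ 17, yield 3·9 + 1·11 + 1·5 = 43.
Q has the best ratio (9/3) and is taken to its limit of 3; remaining capacity is filled optimally with the others.

43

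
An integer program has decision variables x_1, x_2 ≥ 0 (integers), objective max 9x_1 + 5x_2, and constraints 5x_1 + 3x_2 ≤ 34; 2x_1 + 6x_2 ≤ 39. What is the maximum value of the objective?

60

The continuous relaxation peaks at (6.8, 0) with value 61.20; rounding to a feasible lattice point costs some objective.
(x_1,x_2)=(5,3): 5·5+3·3=34≤34, 2·5+6·3=28≤39, objective 60.
(x_1,x_2)=(6,1): 5·6+3·1=33≤34, 2·6+6·1=18≤39, objective 59.
(x_1,x_2)=(4,4): 5·4+3·4=32≤34, 2·4+6·4=32≤39, objective 56.
(x_1,x_2)=(5,2): 5·5+3·2=31≤34, 2·5+6·2=22≤39, objective 55.
The best lattice point is (5,3), giving 60.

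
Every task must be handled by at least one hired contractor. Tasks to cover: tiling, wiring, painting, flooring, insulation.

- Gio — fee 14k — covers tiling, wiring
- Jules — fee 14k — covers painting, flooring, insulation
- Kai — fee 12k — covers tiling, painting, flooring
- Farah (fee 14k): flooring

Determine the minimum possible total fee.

28

The greedy cost-per-new-task heuristic would pick Kai, Gio, and Jules for 40, but a cheaper cover exists.
Choose Gio and Jules: together they cover tiling, wiring, painting, flooring, insulation — every task.
Total fee: 14 + 14 = 28.
No cover costs less than 28.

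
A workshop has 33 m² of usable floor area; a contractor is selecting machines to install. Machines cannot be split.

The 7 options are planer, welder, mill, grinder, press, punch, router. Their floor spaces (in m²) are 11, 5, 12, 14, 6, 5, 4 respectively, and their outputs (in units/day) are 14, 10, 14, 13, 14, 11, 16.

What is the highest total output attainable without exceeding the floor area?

welder + mill + press + punch + router: floor space 5 + 12 + 6 + 5 + 4 = 32 ≤ 33, output 10 + 14 + 14 + 11 + 16 = 65.
planer + welder + press + punch + router: floor space 11 + 5 + 6 + 5 + 4 = 31 ≤ 33, output 14 + 10 + 14 + 11 + 16 = 65.
planer + mill + press + router: floor space 11 + 12 + 6 + 4 = 33 ≤ 33, output 14 + 14 + 14 + 16 = 58.
The maximum output is 65; one optimal choice is planer, welder, press, punch, and router.

65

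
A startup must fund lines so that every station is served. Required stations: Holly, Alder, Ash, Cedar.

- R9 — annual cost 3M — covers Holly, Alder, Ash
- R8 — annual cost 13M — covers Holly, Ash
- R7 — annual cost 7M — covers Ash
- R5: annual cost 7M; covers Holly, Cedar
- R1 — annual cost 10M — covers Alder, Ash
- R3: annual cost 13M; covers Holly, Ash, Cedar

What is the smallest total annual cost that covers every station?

Choose R9 and R5: together they cover Holly, Alder, Ash, Cedar — every station.
Total annual cost: 3 + 7 = 10.
No cover costs less than 10.

10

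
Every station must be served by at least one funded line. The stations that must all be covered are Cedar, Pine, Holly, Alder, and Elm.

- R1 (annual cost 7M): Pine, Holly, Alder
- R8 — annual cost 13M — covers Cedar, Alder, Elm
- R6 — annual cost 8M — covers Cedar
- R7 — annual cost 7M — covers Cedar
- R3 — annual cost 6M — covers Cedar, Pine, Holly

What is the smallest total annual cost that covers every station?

This is a weighted set-cover instance.
Choose R8 and R3: together they cover Cedar, Pine, Holly, Alder, Elm — every station.
Total annual cost: 13 + 6 = 19.
No cover costs less than 19.

19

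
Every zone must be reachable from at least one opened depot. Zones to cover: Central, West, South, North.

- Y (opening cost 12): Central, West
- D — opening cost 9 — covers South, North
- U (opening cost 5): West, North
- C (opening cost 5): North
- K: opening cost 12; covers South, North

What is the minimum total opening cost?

21

This is an integer covering problem.
The greedy cost-per-new-zone heuristic would pick U, D, and Y for 26, but a cheaper cover exists.
Choose Y and D: together they cover Central, West, South, North — every zone.
Total opening cost: 12 + 9 = 21.
No cover costs less than 21.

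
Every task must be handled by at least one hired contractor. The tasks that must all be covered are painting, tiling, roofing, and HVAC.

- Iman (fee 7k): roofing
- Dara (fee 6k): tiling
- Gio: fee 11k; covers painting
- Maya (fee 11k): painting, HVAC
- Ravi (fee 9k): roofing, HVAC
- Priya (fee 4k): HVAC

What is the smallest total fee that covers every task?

This is a weighted set-cover instance.
The greedy cost-per-new-task heuristic would pick Priya, Dara, Iman, and Gio for 28, but a cheaper cover exists.
Choose Iman, Dara, and Maya: together they cover painting, tiling, roofing, HVAC — every task.
Total fee: 7 + 6 + 11 = 24.
No cover costs less than 24.

24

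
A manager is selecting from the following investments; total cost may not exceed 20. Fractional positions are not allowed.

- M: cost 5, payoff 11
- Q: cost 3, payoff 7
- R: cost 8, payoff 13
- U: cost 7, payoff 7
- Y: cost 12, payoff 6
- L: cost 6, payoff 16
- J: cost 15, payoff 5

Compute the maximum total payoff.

40

This is a 0-1 knapsack instance.
Allowing fractional choices, the relaxed optimum would be about 43.8, but investments are indivisible.
M + Q + L: cost 5 + 3 + 6 = 14 ≤ 20, payoff 11 + 7 + 16 = 34.
Q + R + L: cost 3 + 8 + 6 = 17 ≤ 20, payoff 7 + 13 + 16 = 36.
M + R + L: cost 5 + 8 + 6 = 19 ≤ 20, payoff 11 + 13 + 16 = 40.
Best is M, R, and L with total payoff 40.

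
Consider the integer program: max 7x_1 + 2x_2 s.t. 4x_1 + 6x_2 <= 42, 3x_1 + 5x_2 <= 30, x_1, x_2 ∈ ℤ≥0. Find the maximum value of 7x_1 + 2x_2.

(x_1,x_2)=(10,0): 4·10+6·0=40≤42, 3·10+5·0=30≤30, objective 70.
(x_1,x_2)=(9,0): 4·9+6·0=36≤42, 3·9+5·0=27≤30, objective 63.
No feasible integer point exceeds 70.

70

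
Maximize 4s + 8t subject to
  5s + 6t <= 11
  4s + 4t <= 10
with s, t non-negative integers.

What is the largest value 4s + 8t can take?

(s,t)=(1,1): 5·1+6·1=11≤11, 4·1+4·1=8≤10, objective 12.
(s,t)=(0,1): 5·0+6·1=6≤11, 4·0+4·1=4≤10, objective 8.
No feasible integer point exceeds 12.

12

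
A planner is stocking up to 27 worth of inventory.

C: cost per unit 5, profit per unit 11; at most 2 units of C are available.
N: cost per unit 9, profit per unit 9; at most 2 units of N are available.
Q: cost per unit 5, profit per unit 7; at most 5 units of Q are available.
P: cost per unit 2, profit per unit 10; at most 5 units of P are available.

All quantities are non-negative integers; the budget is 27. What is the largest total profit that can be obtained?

This is a bounded integer knapsack.
1×C, 2×Q, and 5×P: cost 25 ≤ 27, profit 1·11 + 2·7 + 5·10 = 75.
2×C, 1×Q, and 5×P: cost 25 ≤ 27, profit 2·11 + 1·7 + 5·10 = 79.
Best is 79.

79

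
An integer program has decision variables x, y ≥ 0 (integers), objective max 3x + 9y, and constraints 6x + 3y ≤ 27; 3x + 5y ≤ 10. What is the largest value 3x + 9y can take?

(x,y)=(0,2) is feasible, giving 18.
(x,y)=(1,1) is feasible, giving 12.
(x,y)=(0,1) is feasible, giving 9.
Maximum is 18 at (x,y)=(0,2).

18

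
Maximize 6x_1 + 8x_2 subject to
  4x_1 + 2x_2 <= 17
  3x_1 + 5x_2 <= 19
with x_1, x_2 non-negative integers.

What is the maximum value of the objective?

34

The continuous relaxation peaks at (3.36, 1.79) with value 34.43; rounding to a feasible lattice point costs some objective.
(x_1,x_2)=(3,2): 4·3+2·2=16≤17, 3·3+5·2=19≤19, objective 34.
(x_1,x_2)=(2,2): 4·2+2·2=12≤17, 3·2+5·2=16≤19, objective 28.
(x_1,x_2)=(3,1): 4·3+2·1=14≤17, 3·3+5·1=14≤19, objective 26.
Maximum is 34 at (x_1,x_2)=(3,2).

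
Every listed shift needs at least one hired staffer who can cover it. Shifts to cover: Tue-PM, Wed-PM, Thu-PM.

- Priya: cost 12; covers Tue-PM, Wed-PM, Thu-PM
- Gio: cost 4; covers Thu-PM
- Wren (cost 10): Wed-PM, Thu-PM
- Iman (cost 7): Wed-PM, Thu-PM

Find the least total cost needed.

12

This is an integer covering problem.
The greedy cost-per-new-shift heuristic would pick Iman and Priya for 19, but a cheaper cover exists.
Priya alone covers Tue-PM, Wed-PM, Thu-PM — every shift.
Total cost: 12.
No cover costs less than 12.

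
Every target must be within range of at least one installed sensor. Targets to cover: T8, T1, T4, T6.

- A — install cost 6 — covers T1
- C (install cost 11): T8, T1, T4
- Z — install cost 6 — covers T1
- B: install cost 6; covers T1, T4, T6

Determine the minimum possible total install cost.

This is an integer covering problem.
Choose C and B: together they cover T8, T1, T4, T6 — every target.
Total install cost: 11 + 6 = 17.
No cover costs less than 17.

17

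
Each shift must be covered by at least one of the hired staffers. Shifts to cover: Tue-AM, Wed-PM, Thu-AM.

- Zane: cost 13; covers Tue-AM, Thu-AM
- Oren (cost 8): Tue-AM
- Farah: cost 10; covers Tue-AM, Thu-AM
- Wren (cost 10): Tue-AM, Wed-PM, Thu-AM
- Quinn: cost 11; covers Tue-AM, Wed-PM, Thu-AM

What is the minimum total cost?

Wren alone covers Tue-AM, Wed-PM, Thu-AM — every shift.
Total cost: 10.
No cover costs less than 10.

10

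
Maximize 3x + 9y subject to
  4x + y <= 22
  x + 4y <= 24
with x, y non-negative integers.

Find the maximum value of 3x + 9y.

(x,y)=(4,5): 4·4+1·5=21≤22, 1·4+4·5=24≤24, objective 57.
(x,y)=(3,5): 4·3+1·5=17≤22, 1·3+4·5=23≤24, objective 54.
No feasible integer point exceeds 57.

57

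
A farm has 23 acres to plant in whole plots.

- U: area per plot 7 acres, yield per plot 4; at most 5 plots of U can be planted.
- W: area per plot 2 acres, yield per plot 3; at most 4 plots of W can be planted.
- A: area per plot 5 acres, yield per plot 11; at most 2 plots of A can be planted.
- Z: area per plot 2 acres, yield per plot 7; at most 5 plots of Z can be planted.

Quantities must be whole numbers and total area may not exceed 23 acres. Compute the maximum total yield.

60

Take 1×W, 2×A, and 5×Z: area 22 ≤ 23, yield 1·3 + 2·11 + 5·7 = 60.
Z has the best ratio (7/2) and is taken to its limit of 5; remaining capacity is filled optimally with the others.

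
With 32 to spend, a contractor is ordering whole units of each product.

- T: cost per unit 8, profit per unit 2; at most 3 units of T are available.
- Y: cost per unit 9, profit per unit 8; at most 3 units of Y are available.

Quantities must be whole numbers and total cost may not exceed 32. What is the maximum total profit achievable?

Y has the best ratio (8/9); taking only Y gives at most 3×8 = 24 (stopped by the cost limit).
Optimal: 3×Y: cost 27 ≤ 32, profit 3·8 = 24.

24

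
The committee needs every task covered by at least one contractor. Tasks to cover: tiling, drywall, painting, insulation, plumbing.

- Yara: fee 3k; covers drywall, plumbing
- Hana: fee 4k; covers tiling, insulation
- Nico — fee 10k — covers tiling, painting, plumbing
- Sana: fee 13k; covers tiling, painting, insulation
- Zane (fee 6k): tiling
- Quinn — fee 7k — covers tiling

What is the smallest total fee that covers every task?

16

The greedy cost-per-new-task heuristic would pick Yara, Hana, and Nico for 17, but a cheaper cover exists.
Choose Yara and Sana: together they cover tiling, drywall, painting, insulation, plumbing — every task.
Total fee: 3 + 13 = 16.
No cover costs less than 16.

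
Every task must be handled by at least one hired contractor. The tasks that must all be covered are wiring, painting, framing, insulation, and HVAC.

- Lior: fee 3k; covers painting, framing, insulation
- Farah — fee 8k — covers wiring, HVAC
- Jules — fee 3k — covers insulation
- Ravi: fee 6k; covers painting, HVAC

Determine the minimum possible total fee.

Choose Lior and Farah: together they cover wiring, painting, framing, insulation, HVAC — every task.
Total fee: 3 + 8 = 11.

11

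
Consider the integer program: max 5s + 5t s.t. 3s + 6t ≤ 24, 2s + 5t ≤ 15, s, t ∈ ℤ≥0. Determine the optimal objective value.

(s,t)=(7,0): 3·7+6·0=21≤24, 2·7+5·0=14≤15, objective 35.
(s,t)=(6,0): 3·6+6·0=18≤24, 2·6+5·0=12≤15, objective 30.
Maximum is 35 at (s,t)=(7,0).

35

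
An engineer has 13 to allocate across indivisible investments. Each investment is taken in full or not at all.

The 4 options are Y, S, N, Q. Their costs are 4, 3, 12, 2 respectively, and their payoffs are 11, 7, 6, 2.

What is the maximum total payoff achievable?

20

Allowing fractional choices, the relaxed optimum would be about 22.0, but investments are indivisible.
Y + S + Q: cost 4 + 3 + 2 = 9 ≤ 13, payoff 11 + 7 + 2 = 20.
Y + S: cost 4 + 3 = 7 ≤ 13, payoff 11 + 7 = 18.
Best is Y, S, and Q with total payoff 20.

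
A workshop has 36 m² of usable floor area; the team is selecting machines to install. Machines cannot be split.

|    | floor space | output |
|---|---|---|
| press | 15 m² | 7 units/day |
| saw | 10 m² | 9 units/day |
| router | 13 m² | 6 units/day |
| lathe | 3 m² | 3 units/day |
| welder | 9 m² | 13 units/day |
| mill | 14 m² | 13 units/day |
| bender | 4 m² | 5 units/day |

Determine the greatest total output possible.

38

Allowing fractional choices, the relaxed optimum would be about 39.4, but machines are indivisible.
saw + lathe + welder + mill: floor space 10 + 3 + 9 + 14 = 36 ≤ 36, output 9 + 3 + 13 + 13 = 38.
lathe + welder + mill + bender: floor space 3 + 9 + 14 + 4 = 30 ≤ 36, output 3 + 13 + 13 + 5 = 34.
saw + welder + mill: floor space 10 + 9 + 14 = 33 ≤ 36, output 9 + 13 + 13 = 35.
Best is saw, lathe, welder, and mill with total output 38.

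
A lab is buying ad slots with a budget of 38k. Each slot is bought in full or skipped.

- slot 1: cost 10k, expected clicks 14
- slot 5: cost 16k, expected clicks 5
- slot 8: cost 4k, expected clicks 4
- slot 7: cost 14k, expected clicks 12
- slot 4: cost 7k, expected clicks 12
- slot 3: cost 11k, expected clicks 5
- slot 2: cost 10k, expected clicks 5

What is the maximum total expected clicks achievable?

Allowing fractional choices, the relaxed optimum would be about 43.5, but ad slots are indivisible.
slot 1 + slot 7 + slot 4: cost 10 + 14 + 7 = 31 ≤ 38, expected clicks 14 + 12 + 12 = 38.
slot 1 + slot 4 + slot 3 + slot 2: cost 10 + 7 + 11 + 10 = 38 ≤ 38, expected clicks 14 + 12 + 5 + 5 = 36.
slot 1 + slot 8 + slot 7 + slot 4: cost 10 + 4 + 14 + 7 = 35 ≤ 38, expected clicks 14 + 4 + 12 + 12 = 42.
Best is slot 1, slot 8, slot 7, and slot 4 with total expected clicks 42.

42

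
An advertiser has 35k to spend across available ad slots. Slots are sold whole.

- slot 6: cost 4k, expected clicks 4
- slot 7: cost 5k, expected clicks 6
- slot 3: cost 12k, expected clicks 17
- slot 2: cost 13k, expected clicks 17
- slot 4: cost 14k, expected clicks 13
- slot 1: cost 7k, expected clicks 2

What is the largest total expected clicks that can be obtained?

This is an integer program with binary decision variables.
slot 6 + slot 7 + slot 3 + slot 2: cost 4 + 5 + 12 + 13 = 34 ≤ 35, expected clicks 4 + 6 + 17 + 17 = 44.
slot 7 + slot 3 + slot 2: cost 5 + 12 + 13 = 30 ≤ 35, expected clicks 6 + 17 + 17 = 40.
slot 6 + slot 7 + slot 3 + slot 4: cost 4 + 5 + 12 + 14 = 35 ≤ 35, expected clicks 4 + 6 + 17 + 13 = 40.
Best is slot 6, slot 7, slot 3, and slot 2 with total expected clicks 44.

44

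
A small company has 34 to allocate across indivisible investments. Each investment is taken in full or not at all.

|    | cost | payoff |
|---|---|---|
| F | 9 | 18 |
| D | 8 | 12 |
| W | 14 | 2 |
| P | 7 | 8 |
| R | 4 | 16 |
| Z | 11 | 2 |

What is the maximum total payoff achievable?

Take F, D, P, and R: cost 9 + 8 + 7 + 4 = 28 ≤ 34, payoff 18 + 12 + 8 + 16 = 54.
No other feasible combination does better.

54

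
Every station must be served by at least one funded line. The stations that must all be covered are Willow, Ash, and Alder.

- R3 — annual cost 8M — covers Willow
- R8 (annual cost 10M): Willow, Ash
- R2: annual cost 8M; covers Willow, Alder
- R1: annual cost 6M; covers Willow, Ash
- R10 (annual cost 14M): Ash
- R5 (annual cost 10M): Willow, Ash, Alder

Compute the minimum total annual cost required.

R5 alone covers Willow, Ash, Alder — every station.
Total annual cost: 10.

10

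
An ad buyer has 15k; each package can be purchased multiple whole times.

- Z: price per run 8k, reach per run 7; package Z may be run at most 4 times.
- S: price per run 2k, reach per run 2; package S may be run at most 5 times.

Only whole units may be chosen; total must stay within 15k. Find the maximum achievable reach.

13

S has the best ratio (2/2); taking only S gives at most 5×2 = 10 (stopped by the supply cap of 5).
Mixing does better — 1×Z and 3×S: price 14 ≤ 15, reach 1·7 + 3·2 = 13.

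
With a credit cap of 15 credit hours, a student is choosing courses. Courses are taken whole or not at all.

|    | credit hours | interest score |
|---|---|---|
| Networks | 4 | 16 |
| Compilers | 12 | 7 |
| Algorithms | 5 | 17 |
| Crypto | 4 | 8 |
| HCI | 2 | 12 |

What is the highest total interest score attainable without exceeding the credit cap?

Networks + Algorithms + HCI: credit hours 4 + 5 + 2 = 11 ≤ 15, interest score 16 + 17 + 12 = 45.
Networks + Algorithms + Crypto: credit hours 4 + 5 + 4 = 13 ≤ 15, interest score 16 + 17 + 8 = 41.
Networks + Algorithms + Crypto + HCI: credit hours 4 + 5 + 4 + 2 = 15 ≤ 15, interest score 16 + 17 + 8 + 12 = 53.
Best is Networks, Algorithms, Crypto, and HCI with total interest score 53.

53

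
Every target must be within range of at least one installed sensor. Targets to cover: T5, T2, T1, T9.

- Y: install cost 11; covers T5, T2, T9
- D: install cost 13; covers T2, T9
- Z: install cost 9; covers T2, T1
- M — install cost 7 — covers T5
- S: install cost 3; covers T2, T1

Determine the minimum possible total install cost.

14

Choose Y and S: together they cover T5, T2, T1, T9 — every target.
Total install cost: 11 + 3 = 14.
No cover costs less than 14.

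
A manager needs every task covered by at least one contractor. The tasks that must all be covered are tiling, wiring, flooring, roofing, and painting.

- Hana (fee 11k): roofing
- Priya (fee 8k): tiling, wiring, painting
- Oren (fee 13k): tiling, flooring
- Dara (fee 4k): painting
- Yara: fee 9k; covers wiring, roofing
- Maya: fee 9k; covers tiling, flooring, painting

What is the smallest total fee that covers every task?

This is an integer covering problem.
Choose Yara and Maya: together they cover tiling, wiring, flooring, roofing, painting — every task.
Total fee: 9 + 9 = 18.

18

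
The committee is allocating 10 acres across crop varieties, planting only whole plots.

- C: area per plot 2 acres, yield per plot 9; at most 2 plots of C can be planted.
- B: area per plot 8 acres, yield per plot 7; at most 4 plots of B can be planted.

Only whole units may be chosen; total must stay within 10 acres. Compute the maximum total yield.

18

C has the best ratio (9/2); taking only C gives at most 2×9 = 18 (stopped by the supply cap of 2).
Optimal: 2×C: area 4 ≤ 10, yield 2·9 = 18.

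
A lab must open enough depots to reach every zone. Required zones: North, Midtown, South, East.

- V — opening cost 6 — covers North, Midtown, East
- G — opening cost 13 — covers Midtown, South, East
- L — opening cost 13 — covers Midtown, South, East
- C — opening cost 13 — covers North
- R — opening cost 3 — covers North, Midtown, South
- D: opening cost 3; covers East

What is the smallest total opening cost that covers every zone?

6

This is a weighted set-cover instance.
Choose R and D: together they cover North, Midtown, South, East — every zone.
Total opening cost: 3 + 3 = 6.
No cover costs less than 6.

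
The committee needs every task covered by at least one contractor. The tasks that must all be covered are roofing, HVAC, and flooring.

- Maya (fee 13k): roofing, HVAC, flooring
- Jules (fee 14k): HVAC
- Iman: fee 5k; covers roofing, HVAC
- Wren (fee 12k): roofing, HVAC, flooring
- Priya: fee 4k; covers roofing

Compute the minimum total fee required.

12

This is an integer covering problem.
The greedy cost-per-new-task heuristic would pick Iman and Wren for 17, but a cheaper cover exists.
Wren alone covers roofing, HVAC, flooring — every task.
Total fee: 12.
No cover costs less than 12.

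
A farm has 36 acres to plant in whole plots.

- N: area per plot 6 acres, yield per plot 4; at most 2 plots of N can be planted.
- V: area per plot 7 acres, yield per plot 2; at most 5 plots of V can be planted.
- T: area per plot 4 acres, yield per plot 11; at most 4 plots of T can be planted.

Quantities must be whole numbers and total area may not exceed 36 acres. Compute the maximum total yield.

54

T has the best ratio (11/4); taking only T gives at most 4×11 = 44 (stopped by the supply cap of 4).
Mixing does better — 2×N, 1×V, and 4×T: area 35 ≤ 36, yield 2·4 + 1·2 + 4·11 = 54.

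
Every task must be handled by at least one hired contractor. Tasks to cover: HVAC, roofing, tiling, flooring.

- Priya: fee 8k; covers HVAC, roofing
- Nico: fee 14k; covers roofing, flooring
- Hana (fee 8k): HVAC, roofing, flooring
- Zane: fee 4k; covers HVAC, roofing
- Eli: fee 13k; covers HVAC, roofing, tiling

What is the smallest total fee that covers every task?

21

The greedy cost-per-new-task heuristic would pick Zane, Hana, and Eli for 25, but a cheaper cover exists.
Choose Hana and Eli: together they cover HVAC, roofing, tiling, flooring — every task.
Total fee: 8 + 13 = 21.
No cover costs less than 21.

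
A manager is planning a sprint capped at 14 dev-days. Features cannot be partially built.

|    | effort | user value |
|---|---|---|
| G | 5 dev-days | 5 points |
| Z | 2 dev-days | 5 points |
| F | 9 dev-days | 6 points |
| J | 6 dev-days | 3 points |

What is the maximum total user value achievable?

13

Treat it as a binary knapsack problem.
Allowing fractional choices, the relaxed optimum would be about 14.7, but features are indivisible.
G + Z + J: effort 5 + 2 + 6 = 13 ≤ 14, user value 5 + 5 + 3 = 13.
Z + F: effort 2 + 9 = 11 ≤ 14, user value 5 + 6 = 11.
Best is G, Z, and J with total user value 13.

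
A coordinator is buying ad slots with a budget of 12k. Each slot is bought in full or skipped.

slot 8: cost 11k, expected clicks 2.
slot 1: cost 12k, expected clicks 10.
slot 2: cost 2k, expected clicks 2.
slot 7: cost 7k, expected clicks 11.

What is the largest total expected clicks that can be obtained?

13

Treat it as a binary knapsack problem.
slot 7: cost 7 ≤ 12, expected clicks 11.
slot 1: cost 12 ≤ 12, expected clicks 10.
slot 2 + slot 7: cost 2 + 7 = 9 ≤ 12, expected clicks 2 + 11 = 13.
Best is slot 2 and slot 7 with total expected clicks 13.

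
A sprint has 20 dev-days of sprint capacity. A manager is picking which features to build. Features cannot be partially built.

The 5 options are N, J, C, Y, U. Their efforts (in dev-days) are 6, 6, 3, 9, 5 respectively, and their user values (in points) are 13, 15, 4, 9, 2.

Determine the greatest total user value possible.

Allowing fractional choices, the relaxed optimum would be about 37.0, but features are indivisible.
N + J + C: effort 6 + 6 + 3 = 15 ≤ 20, user value 13 + 15 + 4 = 32.
N + J + U: effort 6 + 6 + 5 = 17 ≤ 20, user value 13 + 15 + 2 = 30.
N + J + C + U: effort 6 + 6 + 3 + 5 = 20 ≤ 20, user value 13 + 15 + 4 + 2 = 34.
Best is N, J, C, and U with total user value 34.

34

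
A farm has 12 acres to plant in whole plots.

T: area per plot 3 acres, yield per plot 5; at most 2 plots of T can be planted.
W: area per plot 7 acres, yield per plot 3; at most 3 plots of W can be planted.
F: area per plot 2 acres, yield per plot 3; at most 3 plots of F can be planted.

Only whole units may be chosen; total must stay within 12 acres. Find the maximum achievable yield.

This is a bounded integer knapsack.
2×T and 3×F: area 12 ≤ 12, yield 2·5 + 3·3 = 19.
2×T and 2×F: area 10 ≤ 12, yield 2·5 + 2·3 = 16.
Best is 19.

19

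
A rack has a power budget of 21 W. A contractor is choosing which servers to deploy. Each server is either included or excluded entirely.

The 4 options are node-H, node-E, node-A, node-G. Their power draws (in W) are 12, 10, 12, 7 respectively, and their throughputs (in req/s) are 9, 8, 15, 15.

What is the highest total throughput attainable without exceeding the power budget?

Take node-A and node-G: power draw 12 + 7 = 19 ≤ 21, throughput 15 + 15 = 30.
No other feasible combination does better.

30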